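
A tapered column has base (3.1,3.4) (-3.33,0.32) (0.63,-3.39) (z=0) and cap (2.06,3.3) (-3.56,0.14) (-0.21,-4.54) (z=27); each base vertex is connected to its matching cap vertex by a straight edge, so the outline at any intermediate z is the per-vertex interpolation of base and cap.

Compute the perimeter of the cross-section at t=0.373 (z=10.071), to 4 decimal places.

Cross-section at t=0.373: each vertex is (1-t)·p0[i] + t·p1[i].
  v1: (1-0.373)·(3.1,3.4) + 0.373·(2.06,3.3) = (2.7121,3.3627)
  v2: (1-0.373)·(-3.33,0.32) + 0.373·(-3.56,0.14) = (-3.4158,0.2529)
  v3: (1-0.373)·(0.63,-3.39) + 0.373·(-0.21,-4.54) = (0.3167,-3.8190)
Perimeter = Σ |v_{i+1} − v_i|:
  edge 1→2: √(-6.1279² + -3.1098²) = 6.8718 (running 6.8718)
  edge 2→3: √(3.7325² + -4.0718²) = 5.5237 (running 12.3955)
  edge 3→1: √(2.3954² + 7.1817²) = 7.5706 (running 19.9661)
Perimeter = 19.9661

Perimeter at t=0.373: 19.9661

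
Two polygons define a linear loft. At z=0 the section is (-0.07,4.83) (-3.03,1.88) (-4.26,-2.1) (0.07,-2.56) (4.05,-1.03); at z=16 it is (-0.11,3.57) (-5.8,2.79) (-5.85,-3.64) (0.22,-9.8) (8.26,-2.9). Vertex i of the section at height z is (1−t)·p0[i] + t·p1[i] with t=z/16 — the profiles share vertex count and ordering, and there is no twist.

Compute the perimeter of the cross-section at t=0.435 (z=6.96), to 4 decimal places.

Perimeter at t=0.435: 31.0568

Cross-section at t=0.435: each vertex is (1-t)·p0[i] + t·p1[i].
  v1: (1-0.435)·(-0.07,4.83) + 0.435·(-0.11,3.57) = (-0.0874,4.2819)
  v2: (1-0.435)·(-3.03,1.88) + 0.435·(-5.8,2.79) = (-4.2349,2.2759)
  v3: (1-0.435)·(-4.26,-2.1) + 0.435·(-5.85,-3.64) = (-4.9516,-2.7699)
  v4: (1-0.435)·(0.07,-2.56) + 0.435·(0.22,-9.8) = (0.1352,-5.7094)
  v5: (1-0.435)·(4.05,-1.03) + 0.435·(8.26,-2.9) = (5.8813,-1.8435)
Perimeter = Σ |v_{i+1} − v_i|:
  edge 1→2: √(-4.1475² + -2.0060²) = 4.6072 (running 4.6072)
  edge 2→3: √(-0.7167² + -5.0457²) = 5.0964 (running 9.7036)
  edge 3→4: √(5.0869² + -2.9395²) = 5.8751 (running 15.5787)
  edge 4→5: √(5.7461² + 3.8659²) = 6.9255 (running 22.5043)
  edge 5→1: √(-5.9687² + 6.1253²) = 8.5525 (running 31.0568)
Perimeter = 31.0568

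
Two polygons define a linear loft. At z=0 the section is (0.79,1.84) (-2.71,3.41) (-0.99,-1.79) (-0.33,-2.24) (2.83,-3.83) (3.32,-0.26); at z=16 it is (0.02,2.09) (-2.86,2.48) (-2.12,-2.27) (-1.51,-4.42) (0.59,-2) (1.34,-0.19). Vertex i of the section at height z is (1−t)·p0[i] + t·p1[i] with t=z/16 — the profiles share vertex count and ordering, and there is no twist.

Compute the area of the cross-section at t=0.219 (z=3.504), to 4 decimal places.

Cross-section at t=0.219: each vertex is (1-t)·p0[i] + t·p1[i].
  v1: (1-0.219)·(0.79,1.84) + 0.219·(0.02,2.09) = (0.6214,1.8948)
  v2: (1-0.219)·(-2.71,3.41) + 0.219·(-2.86,2.48) = (-2.7428,3.2063)
  v3: (1-0.219)·(-0.99,-1.79) + 0.219·(-2.12,-2.27) = (-1.2375,-1.8951)
  v4: (1-0.219)·(-0.33,-2.24) + 0.219·(-1.51,-4.42) = (-0.5884,-2.7174)
  v5: (1-0.219)·(2.83,-3.83) + 0.219·(0.59,-2) = (2.3394,-3.4292)
  v6: (1-0.219)·(3.32,-0.26) + 0.219·(1.34,-0.19) = (2.8864,-0.2447)
Shoelace sum Σ(x_i·y_{i+1} − x_{i+1}·y_i):
  i=1: 0.6214·3.2063 − -2.7428·1.8948 = +7.1893 (running +7.1893)
  i=2: -2.7428·-1.8951 − -1.2375·3.2063 = +9.1658 (running +16.3551)
  i=3: -1.2375·-2.7174 − -0.5884·-1.8951 = +2.2476 (running +18.6027)
  i=4: -0.5884·-3.4292 − 2.3394·-2.7174 = +8.3751 (running +26.9778)
  i=5: 2.3394·-0.2447 − 2.8864·-3.4292 = +9.3257 (running +36.3034)
  i=6: 2.8864·1.8948 − 0.6214·-0.2447 = +5.6210 (running +41.9244)
Area = |Σ|/2 = |41.9244|/2 = 20.9622

Area at t=0.219: 20.9622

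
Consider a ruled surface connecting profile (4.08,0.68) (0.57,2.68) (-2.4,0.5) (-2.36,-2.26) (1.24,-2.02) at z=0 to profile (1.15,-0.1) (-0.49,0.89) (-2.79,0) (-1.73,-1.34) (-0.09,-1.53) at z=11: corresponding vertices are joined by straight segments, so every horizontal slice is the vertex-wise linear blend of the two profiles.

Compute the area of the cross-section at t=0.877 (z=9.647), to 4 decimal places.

Area at t=0.877: 7.0880

Cross-section at t=0.877: each vertex is (1-t)·p0[i] + t·p1[i].
  v1: (1-0.877)·(4.08,0.68) + 0.877·(1.15,-0.1) = (1.5104,-0.0041)
  v2: (1-0.877)·(0.57,2.68) + 0.877·(-0.49,0.89) = (-0.3596,1.1102)
  v3: (1-0.877)·(-2.4,0.5) + 0.877·(-2.79,0) = (-2.7420,0.0615)
  v4: (1-0.877)·(-2.36,-2.26) + 0.877·(-1.73,-1.34) = (-1.8075,-1.4532)
  v5: (1-0.877)·(1.24,-2.02) + 0.877·(-0.09,-1.53) = (0.0736,-1.5903)
Shoelace sum Σ(x_i·y_{i+1} − x_{i+1}·y_i):
  i=1: 1.5104·1.1102 − -0.3596·-0.0041 = +1.6753 (running +1.6753)
  i=2: -0.3596·0.0615 − -2.7420·1.1102 = +3.0220 (running +4.6973)
  i=3: -2.7420·-1.4532 − -1.8075·0.0615 = +4.0958 (running +8.7931)
  i=4: -1.8075·-1.5903 − 0.0736·-1.4532 = +2.9813 (running +11.7744)
  i=5: 0.0736·-0.0041 − 1.5104·-1.5903 = +2.4016 (running +14.1761)
Area = |Σ|/2 = |14.1761|/2 = 7.0880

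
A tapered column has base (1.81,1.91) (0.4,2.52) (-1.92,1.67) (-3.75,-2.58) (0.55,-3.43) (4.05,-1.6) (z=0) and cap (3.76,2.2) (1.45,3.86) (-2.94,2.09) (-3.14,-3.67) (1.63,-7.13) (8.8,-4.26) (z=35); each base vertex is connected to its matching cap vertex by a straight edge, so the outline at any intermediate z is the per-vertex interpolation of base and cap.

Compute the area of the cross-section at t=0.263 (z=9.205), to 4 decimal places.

Area at t=0.263: 40.4807

Cross-section at t=0.263: each vertex is (1-t)·p0[i] + t·p1[i].
  v1: (1-0.263)·(1.81,1.91) + 0.263·(3.76,2.2) = (2.3228,1.9863)
  v2: (1-0.263)·(0.4,2.52) + 0.263·(1.45,3.86) = (0.6762,2.8724)
  v3: (1-0.263)·(-1.92,1.67) + 0.263·(-2.94,2.09) = (-2.1883,1.7805)
  v4: (1-0.263)·(-3.75,-2.58) + 0.263·(-3.14,-3.67) = (-3.5896,-2.8667)
  v5: (1-0.263)·(0.55,-3.43) + 0.263·(1.63,-7.13) = (0.8340,-4.4031)
  v6: (1-0.263)·(4.05,-1.6) + 0.263·(8.8,-4.26) = (5.2993,-2.2996)
Shoelace sum Σ(x_i·y_{i+1} − x_{i+1}·y_i):
  i=1: 2.3228·2.8724 − 0.6762·1.9863 = +5.3292 (running +5.3292)
  i=2: 0.6762·1.7805 − -2.1883·2.8724 = +7.4895 (running +12.8186)
  i=3: -2.1883·-2.8667 − -3.5896·1.7805 = +12.6641 (running +25.4827)
  i=4: -3.5896·-4.4031 − 0.8340·-2.8667 = +18.1962 (running +43.6789)
  i=5: 0.8340·-2.2996 − 5.2993·-4.4031 = +21.4152 (running +65.0941)
  i=6: 5.2993·1.9863 − 2.3228·-2.2996 = +15.8673 (running +80.9614)
Area = |Σ|/2 = |80.9614|/2 = 40.4807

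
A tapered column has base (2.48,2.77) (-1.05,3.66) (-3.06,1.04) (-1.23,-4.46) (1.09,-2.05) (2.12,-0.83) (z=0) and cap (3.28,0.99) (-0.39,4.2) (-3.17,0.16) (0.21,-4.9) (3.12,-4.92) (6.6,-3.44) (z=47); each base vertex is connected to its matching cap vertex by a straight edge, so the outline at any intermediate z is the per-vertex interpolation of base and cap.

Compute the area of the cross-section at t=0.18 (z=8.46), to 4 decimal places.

Cross-section at t=0.18: each vertex is (1-t)·p0[i] + t·p1[i].
  v1: (1-0.18)·(2.48,2.77) + 0.18·(3.28,0.99) = (2.6240,2.4496)
  v2: (1-0.18)·(-1.05,3.66) + 0.18·(-0.39,4.2) = (-0.9312,3.7572)
  v3: (1-0.18)·(-3.06,1.04) + 0.18·(-3.17,0.16) = (-3.0798,0.8816)
  v4: (1-0.18)·(-1.23,-4.46) + 0.18·(0.21,-4.9) = (-0.9708,-4.5392)
  v5: (1-0.18)·(1.09,-2.05) + 0.18·(3.12,-4.92) = (1.4554,-2.5666)
  v6: (1-0.18)·(2.12,-0.83) + 0.18·(6.6,-3.44) = (2.9264,-1.2998)
Shoelace sum Σ(x_i·y_{i+1} − x_{i+1}·y_i):
  i=1: 2.6240·3.7572 − -0.9312·2.4496 = +12.1400 (running +12.1400)
  i=2: -0.9312·0.8816 − -3.0798·3.7572 = +10.7505 (running +22.8904)
  i=3: -3.0798·-4.5392 − -0.9708·0.8816 = +14.8357 (running +37.7261)
  i=4: -0.9708·-2.5666 − 1.4554·-4.5392 = +9.0980 (running +46.8241)
  i=5: 1.4554·-1.2998 − 2.9264·-2.5666 = +5.6192 (running +52.4433)
  i=6: 2.9264·2.4496 − 2.6240·-1.2998 = +10.5792 (running +63.0225)
Area = |Σ|/2 = |63.0225|/2 = 31.5112

Area at t=0.18: 31.5112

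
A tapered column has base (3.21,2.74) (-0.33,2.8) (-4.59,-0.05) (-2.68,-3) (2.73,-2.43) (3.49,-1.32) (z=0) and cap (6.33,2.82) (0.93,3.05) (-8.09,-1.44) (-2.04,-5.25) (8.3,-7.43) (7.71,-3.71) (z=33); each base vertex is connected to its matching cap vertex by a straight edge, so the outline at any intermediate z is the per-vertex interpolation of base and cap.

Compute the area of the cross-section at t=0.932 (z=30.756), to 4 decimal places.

Area at t=0.932: 99.1738

Cross-section at t=0.932: each vertex is (1-t)·p0[i] + t·p1[i].
  v1: (1-0.932)·(3.21,2.74) + 0.932·(6.33,2.82) = (6.1178,2.8146)
  v2: (1-0.932)·(-0.33,2.8) + 0.932·(0.93,3.05) = (0.8443,3.0330)
  v3: (1-0.932)·(-4.59,-0.05) + 0.932·(-8.09,-1.44) = (-7.8520,-1.3455)
  v4: (1-0.932)·(-2.68,-3) + 0.932·(-2.04,-5.25) = (-2.0835,-5.0970)
  v5: (1-0.932)·(2.73,-2.43) + 0.932·(8.3,-7.43) = (7.9212,-7.0900)
  v6: (1-0.932)·(3.49,-1.32) + 0.932·(7.71,-3.71) = (7.4230,-3.5475)
Shoelace sum Σ(x_i·y_{i+1} − x_{i+1}·y_i):
  i=1: 6.1178·3.0330 − 0.8443·2.8146 = +16.1790 (running +16.1790)
  i=2: 0.8443·-1.3455 − -7.8520·3.0330 = +22.6791 (running +38.8581)
  i=3: -7.8520·-5.0970 − -2.0835·-1.3455 = +37.2183 (running +76.0764)
  i=4: -2.0835·-7.0900 − 7.9212·-5.0970 = +55.1467 (running +131.2231)
  i=5: 7.9212·-3.5475 − 7.4230·-7.0900 = +24.5289 (running +155.7521)
  i=6: 7.4230·2.8146 − 6.1178·-3.5475 = +42.5955 (running +198.3476)
Area = |Σ|/2 = |198.3476|/2 = 99.1738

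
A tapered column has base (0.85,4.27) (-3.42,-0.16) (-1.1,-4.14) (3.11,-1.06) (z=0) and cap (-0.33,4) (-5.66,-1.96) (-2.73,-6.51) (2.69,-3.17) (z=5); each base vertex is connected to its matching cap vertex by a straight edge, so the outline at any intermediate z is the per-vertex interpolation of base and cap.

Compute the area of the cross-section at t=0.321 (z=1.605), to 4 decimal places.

Cross-section at t=0.321: each vertex is (1-t)·p0[i] + t·p1[i].
  v1: (1-0.321)·(0.85,4.27) + 0.321·(-0.33,4) = (0.4712,4.1833)
  v2: (1-0.321)·(-3.42,-0.16) + 0.321·(-5.66,-1.96) = (-4.1390,-0.7378)
  v3: (1-0.321)·(-1.1,-4.14) + 0.321·(-2.73,-6.51) = (-1.6232,-4.9008)
  v4: (1-0.321)·(3.11,-1.06) + 0.321·(2.69,-3.17) = (2.9752,-1.7373)
Shoelace sum Σ(x_i·y_{i+1} − x_{i+1}·y_i):
  i=1: 0.4712·-0.7378 − -4.1390·4.1833 = +16.9673 (running +16.9673)
  i=2: -4.1390·-4.9008 − -1.6232·-0.7378 = +19.0869 (running +36.0542)
  i=3: -1.6232·-1.7373 − 2.9752·-4.9008 = +17.4007 (running +53.4549)
  i=4: 2.9752·4.1833 − 0.4712·-1.7373 = +13.2648 (running +66.7197)
Area = |Σ|/2 = |66.7197|/2 = 33.3599

Area at t=0.321: 33.3599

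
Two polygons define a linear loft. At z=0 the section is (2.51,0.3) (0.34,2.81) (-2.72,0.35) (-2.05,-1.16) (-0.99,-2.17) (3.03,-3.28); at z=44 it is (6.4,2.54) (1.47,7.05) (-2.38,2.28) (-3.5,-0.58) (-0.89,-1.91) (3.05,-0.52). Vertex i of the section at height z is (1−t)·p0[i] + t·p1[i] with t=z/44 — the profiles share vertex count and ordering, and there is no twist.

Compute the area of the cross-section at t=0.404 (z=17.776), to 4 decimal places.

Area at t=0.404: 30.4204

Cross-section at t=0.404: each vertex is (1-t)·p0[i] + t·p1[i].
  v1: (1-0.404)·(2.51,0.3) + 0.404·(6.4,2.54) = (4.0816,1.2050)
  v2: (1-0.404)·(0.34,2.81) + 0.404·(1.47,7.05) = (0.7965,4.5230)
  v3: (1-0.404)·(-2.72,0.35) + 0.404·(-2.38,2.28) = (-2.5826,1.1297)
  v4: (1-0.404)·(-2.05,-1.16) + 0.404·(-3.5,-0.58) = (-2.6358,-0.9257)
  v5: (1-0.404)·(-0.99,-2.17) + 0.404·(-0.89,-1.91) = (-0.9496,-2.0650)
  v6: (1-0.404)·(3.03,-3.28) + 0.404·(3.05,-0.52) = (3.0381,-2.1650)
Shoelace sum Σ(x_i·y_{i+1} − x_{i+1}·y_i):
  i=1: 4.0816·4.5230 − 0.7965·1.2050 = +17.5010 (running +17.5010)
  i=2: 0.7965·1.1297 − -2.5826·4.5230 = +12.5810 (running +30.0820)
  i=3: -2.5826·-0.9257 − -2.6358·1.1297 = +5.3684 (running +35.4504)
  i=4: -2.6358·-2.0650 − -0.9496·-0.9257 = +4.5638 (running +40.0142)
  i=5: -0.9496·-2.1650 − 3.0381·-2.0650 = +8.3294 (running +48.3435)
  i=6: 3.0381·1.2050 − 4.0816·-2.1650 = +12.4972 (running +60.8407)
Area = |Σ|/2 = |60.8407|/2 = 30.4204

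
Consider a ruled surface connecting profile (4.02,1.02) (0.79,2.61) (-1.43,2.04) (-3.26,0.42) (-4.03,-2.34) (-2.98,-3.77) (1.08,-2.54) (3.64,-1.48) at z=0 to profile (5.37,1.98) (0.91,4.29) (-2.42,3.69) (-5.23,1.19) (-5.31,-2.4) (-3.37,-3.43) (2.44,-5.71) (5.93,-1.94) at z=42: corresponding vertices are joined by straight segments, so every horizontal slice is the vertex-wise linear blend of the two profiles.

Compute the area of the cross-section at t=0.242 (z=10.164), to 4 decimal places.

Area at t=0.242: 43.2899

Cross-section at t=0.242: each vertex is (1-t)·p0[i] + t·p1[i].
  v1: (1-0.242)·(4.02,1.02) + 0.242·(5.37,1.98) = (4.3467,1.2523)
  v2: (1-0.242)·(0.79,2.61) + 0.242·(0.91,4.29) = (0.8190,3.0166)
  v3: (1-0.242)·(-1.43,2.04) + 0.242·(-2.42,3.69) = (-1.6696,2.4393)
  v4: (1-0.242)·(-3.26,0.42) + 0.242·(-5.23,1.19) = (-3.7367,0.6063)
  v5: (1-0.242)·(-4.03,-2.34) + 0.242·(-5.31,-2.4) = (-4.3398,-2.3545)
  v6: (1-0.242)·(-2.98,-3.77) + 0.242·(-3.37,-3.43) = (-3.0744,-3.6877)
  v7: (1-0.242)·(1.08,-2.54) + 0.242·(2.44,-5.71) = (1.4091,-3.3071)
  v8: (1-0.242)·(3.64,-1.48) + 0.242·(5.93,-1.94) = (4.1942,-1.5913)
Shoelace sum Σ(x_i·y_{i+1} − x_{i+1}·y_i):
  i=1: 4.3467·3.0166 − 0.8190·1.2523 = +12.0864 (running +12.0864)
  i=2: 0.8190·2.4393 − -1.6696·3.0166 = +7.0343 (running +19.1207)
  i=3: -1.6696·0.6063 − -3.7367·2.4393 = +8.1027 (running +27.2234)
  i=4: -3.7367·-2.3545 − -4.3398·0.6063 = +11.4296 (running +38.6529)
  i=5: -4.3398·-3.6877 − -3.0744·-2.3545 = +8.7651 (running +47.4181)
  i=6: -3.0744·-3.3071 − 1.4091·-3.6877 = +15.3638 (running +62.7819)
  i=7: 1.4091·-1.5913 − 4.1942·-3.3071 = +11.6284 (running +74.4103)
  i=8: 4.1942·1.2523 − 4.3467·-1.5913 = +12.1694 (running +86.5798)
Area = |Σ|/2 = |86.5798|/2 = 43.2899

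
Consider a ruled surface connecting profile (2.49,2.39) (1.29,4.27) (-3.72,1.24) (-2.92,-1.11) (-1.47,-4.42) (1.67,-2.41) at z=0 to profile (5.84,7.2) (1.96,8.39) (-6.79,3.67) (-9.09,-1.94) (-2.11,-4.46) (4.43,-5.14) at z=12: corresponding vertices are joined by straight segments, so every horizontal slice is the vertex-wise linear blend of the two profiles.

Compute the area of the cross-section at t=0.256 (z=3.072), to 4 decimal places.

Area at t=0.256: 52.9895

Cross-section at t=0.256: each vertex is (1-t)·p0[i] + t·p1[i].
  v1: (1-0.256)·(2.49,2.39) + 0.256·(5.84,7.2) = (3.3476,3.6214)
  v2: (1-0.256)·(1.29,4.27) + 0.256·(1.96,8.39) = (1.4615,5.3247)
  v3: (1-0.256)·(-3.72,1.24) + 0.256·(-6.79,3.67) = (-4.5059,1.8621)
  v4: (1-0.256)·(-2.92,-1.11) + 0.256·(-9.09,-1.94) = (-4.4995,-1.3225)
  v5: (1-0.256)·(-1.47,-4.42) + 0.256·(-2.11,-4.46) = (-1.6338,-4.4302)
  v6: (1-0.256)·(1.67,-2.41) + 0.256·(4.43,-5.14) = (2.3766,-3.1089)
Shoelace sum Σ(x_i·y_{i+1} − x_{i+1}·y_i):
  i=1: 3.3476·5.3247 − 1.4615·3.6214 = +12.5323 (running +12.5323)
  i=2: 1.4615·1.8621 − -4.5059·5.3247 = +26.7142 (running +39.2466)
  i=3: -4.5059·-1.3225 − -4.4995·1.8621 = +14.3375 (running +53.5840)
  i=4: -4.4995·-4.4302 − -1.6338·-1.3225 = +17.7732 (running +71.3573)
  i=5: -1.6338·-3.1089 − 2.3766·-4.4302 = +15.6081 (running +86.9654)
  i=6: 2.3766·3.6214 − 3.3476·-3.1089 = +19.0137 (running +105.9791)
Area = |Σ|/2 = |105.9791|/2 = 52.9895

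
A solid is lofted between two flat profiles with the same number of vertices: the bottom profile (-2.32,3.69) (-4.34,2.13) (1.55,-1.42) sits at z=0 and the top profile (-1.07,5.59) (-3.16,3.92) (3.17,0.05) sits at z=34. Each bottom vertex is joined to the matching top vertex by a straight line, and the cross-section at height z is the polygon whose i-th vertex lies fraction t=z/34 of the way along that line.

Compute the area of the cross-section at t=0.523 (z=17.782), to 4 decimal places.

Area at t=0.523: 8.7723

Cross-section at t=0.523: each vertex is (1-t)·p0[i] + t·p1[i].
  v1: (1-0.523)·(-2.32,3.69) + 0.523·(-1.07,5.59) = (-1.6662,4.6837)
  v2: (1-0.523)·(-4.34,2.13) + 0.523·(-3.16,3.92) = (-3.7229,3.0662)
  v3: (1-0.523)·(1.55,-1.42) + 0.523·(3.17,0.05) = (2.3973,-0.6512)
Shoelace sum Σ(x_i·y_{i+1} − x_{i+1}·y_i):
  i=1: -1.6662·3.0662 − -3.7229·4.6837 = +12.3278 (running +12.3278)
  i=2: -3.7229·-0.6512 − 2.3973·3.0662 = -4.9261 (running +7.4016)
  i=3: 2.3973·4.6837 − -1.6662·-0.6512 = +10.1430 (running +17.5446)
Area = |Σ|/2 = |17.5446|/2 = 8.7723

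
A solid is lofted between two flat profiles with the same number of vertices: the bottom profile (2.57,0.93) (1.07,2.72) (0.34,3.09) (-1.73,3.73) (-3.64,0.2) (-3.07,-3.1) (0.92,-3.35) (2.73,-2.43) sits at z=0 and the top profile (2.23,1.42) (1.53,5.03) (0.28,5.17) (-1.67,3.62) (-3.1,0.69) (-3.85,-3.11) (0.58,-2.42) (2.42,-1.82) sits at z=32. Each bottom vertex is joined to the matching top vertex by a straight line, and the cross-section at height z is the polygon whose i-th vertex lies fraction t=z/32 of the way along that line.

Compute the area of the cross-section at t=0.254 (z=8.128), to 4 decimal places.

Cross-section at t=0.254: each vertex is (1-t)·p0[i] + t·p1[i].
  v1: (1-0.254)·(2.57,0.93) + 0.254·(2.23,1.42) = (2.4836,1.0545)
  v2: (1-0.254)·(1.07,2.72) + 0.254·(1.53,5.03) = (1.1868,3.3067)
  v3: (1-0.254)·(0.34,3.09) + 0.254·(0.28,5.17) = (0.3248,3.6183)
  v4: (1-0.254)·(-1.73,3.73) + 0.254·(-1.67,3.62) = (-1.7148,3.7021)
  v5: (1-0.254)·(-3.64,0.2) + 0.254·(-3.1,0.69) = (-3.5028,0.3245)
  v6: (1-0.254)·(-3.07,-3.1) + 0.254·(-3.85,-3.11) = (-3.2681,-3.1025)
  v7: (1-0.254)·(0.92,-3.35) + 0.254·(0.58,-2.42) = (0.8336,-3.1138)
  v8: (1-0.254)·(2.73,-2.43) + 0.254·(2.42,-1.82) = (2.6513,-2.2751)
Shoelace sum Σ(x_i·y_{i+1} − x_{i+1}·y_i):
  i=1: 2.4836·3.3067 − 1.1868·1.0545 = +6.9613 (running +6.9613)
  i=2: 1.1868·3.6183 − 0.3248·3.3067 = +3.2205 (running +10.1817)
  i=3: 0.3248·3.7021 − -1.7148·3.6183 = +7.4068 (running +17.5886)
  i=4: -1.7148·0.3245 − -3.5028·3.7021 = +12.4114 (running +29.9999)
  i=5: -3.5028·-3.1025 − -3.2681·0.3245 = +11.9281 (running +41.9280)
  i=6: -3.2681·-3.1138 − 0.8336·-3.1025 = +12.7626 (running +54.6906)
  i=7: 0.8336·-2.2751 − 2.6513·-3.1138 = +6.3589 (running +61.0495)
  i=8: 2.6513·1.0545 − 2.4836·-2.2751 = +8.4461 (running +69.4956)
Area = |Σ|/2 = |69.4956|/2 = 34.7478

Area at t=0.254: 34.7478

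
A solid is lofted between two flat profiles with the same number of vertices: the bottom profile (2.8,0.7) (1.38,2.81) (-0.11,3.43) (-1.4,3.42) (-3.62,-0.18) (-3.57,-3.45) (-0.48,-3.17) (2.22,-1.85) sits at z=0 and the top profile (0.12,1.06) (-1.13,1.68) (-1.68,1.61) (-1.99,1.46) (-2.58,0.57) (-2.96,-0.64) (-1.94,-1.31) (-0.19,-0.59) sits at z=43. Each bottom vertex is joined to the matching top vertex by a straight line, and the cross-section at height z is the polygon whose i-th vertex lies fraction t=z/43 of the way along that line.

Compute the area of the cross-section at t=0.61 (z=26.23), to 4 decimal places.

Cross-section at t=0.61: each vertex is (1-t)·p0[i] + t·p1[i].
  v1: (1-0.61)·(2.8,0.7) + 0.61·(0.12,1.06) = (1.1652,0.9196)
  v2: (1-0.61)·(1.38,2.81) + 0.61·(-1.13,1.68) = (-0.1511,2.1207)
  v3: (1-0.61)·(-0.11,3.43) + 0.61·(-1.68,1.61) = (-1.0677,2.3198)
  v4: (1-0.61)·(-1.4,3.42) + 0.61·(-1.99,1.46) = (-1.7599,2.2244)
  v5: (1-0.61)·(-3.62,-0.18) + 0.61·(-2.58,0.57) = (-2.9856,0.2775)
  v6: (1-0.61)·(-3.57,-3.45) + 0.61·(-2.96,-0.64) = (-3.1979,-1.7359)
  v7: (1-0.61)·(-0.48,-3.17) + 0.61·(-1.94,-1.31) = (-1.3706,-2.0354)
  v8: (1-0.61)·(2.22,-1.85) + 0.61·(-0.19,-0.59) = (0.7499,-1.0814)
Shoelace sum Σ(x_i·y_{i+1} − x_{i+1}·y_i):
  i=1: 1.1652·2.1207 − -0.1511·0.9196 = +2.6100 (running +2.6100)
  i=2: -0.1511·2.3198 − -1.0677·2.1207 = +1.9137 (running +4.5237)
  i=3: -1.0677·2.2244 − -1.7599·2.3198 = +1.7076 (running +6.2314)
  i=4: -1.7599·0.2775 − -2.9856·2.2244 = +6.1528 (running +12.3842)
  i=5: -2.9856·-1.7359 − -3.1979·0.2775 = +6.0701 (running +18.4543)
  i=6: -3.1979·-2.0354 − -1.3706·-1.7359 = +4.1298 (running +22.5841)
  i=7: -1.3706·-1.0814 − 0.7499·-2.0354 = +3.0085 (running +25.5926)
  i=8: 0.7499·0.9196 − 1.1652·-1.0814 = +1.9497 (running +27.5422)
Area = |Σ|/2 = |27.5422|/2 = 13.7711

Area at t=0.61: 13.7711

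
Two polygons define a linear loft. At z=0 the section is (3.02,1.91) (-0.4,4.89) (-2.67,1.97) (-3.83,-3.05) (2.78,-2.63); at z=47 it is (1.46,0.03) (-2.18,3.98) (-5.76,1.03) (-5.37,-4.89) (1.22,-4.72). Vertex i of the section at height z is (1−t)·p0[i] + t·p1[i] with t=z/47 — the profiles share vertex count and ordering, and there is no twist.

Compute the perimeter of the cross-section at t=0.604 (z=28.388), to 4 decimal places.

Cross-section at t=0.604: each vertex is (1-t)·p0[i] + t·p1[i].
  v1: (1-0.604)·(3.02,1.91) + 0.604·(1.46,0.03) = (2.0778,0.7745)
  v2: (1-0.604)·(-0.4,4.89) + 0.604·(-2.18,3.98) = (-1.4751,4.3404)
  v3: (1-0.604)·(-2.67,1.97) + 0.604·(-5.76,1.03) = (-4.5364,1.4022)
  v4: (1-0.604)·(-3.83,-3.05) + 0.604·(-5.37,-4.89) = (-4.7602,-4.1614)
  v5: (1-0.604)·(2.78,-2.63) + 0.604·(1.22,-4.72) = (1.8378,-3.8924)
Perimeter = Σ |v_{i+1} − v_i|:
  edge 1→2: √(-3.5529² + 3.5659²) = 5.0337 (running 5.0337)
  edge 2→3: √(-3.0612² + -2.9381²) = 4.2431 (running 9.2768)
  edge 3→4: √(-0.2238² + -5.5636²) = 5.5681 (running 14.8449)
  edge 4→5: √(6.5979² + 0.2690²) = 6.6034 (running 21.4483)
  edge 5→1: √(0.2400² + 4.6668²) = 4.6730 (running 26.1213)
Perimeter = 26.1213

Perimeter at t=0.604: 26.1213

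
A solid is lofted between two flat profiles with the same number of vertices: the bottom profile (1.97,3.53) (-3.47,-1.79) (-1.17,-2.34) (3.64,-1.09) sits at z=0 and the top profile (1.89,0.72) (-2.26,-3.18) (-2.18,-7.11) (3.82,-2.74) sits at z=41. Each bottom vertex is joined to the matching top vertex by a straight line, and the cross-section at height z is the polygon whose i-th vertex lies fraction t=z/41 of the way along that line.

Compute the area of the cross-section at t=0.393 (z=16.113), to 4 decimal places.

Area at t=0.393: 21.2144

Cross-section at t=0.393: each vertex is (1-t)·p0[i] + t·p1[i].
  v1: (1-0.393)·(1.97,3.53) + 0.393·(1.89,0.72) = (1.9386,2.4257)
  v2: (1-0.393)·(-3.47,-1.79) + 0.393·(-2.26,-3.18) = (-2.9945,-2.3363)
  v3: (1-0.393)·(-1.17,-2.34) + 0.393·(-2.18,-7.11) = (-1.5669,-4.2146)
  v4: (1-0.393)·(3.64,-1.09) + 0.393·(3.82,-2.74) = (3.7107,-1.7385)
Shoelace sum Σ(x_i·y_{i+1} − x_{i+1}·y_i):
  i=1: 1.9386·-2.3363 − -2.9945·2.4257 = +2.7346 (running +2.7346)
  i=2: -2.9945·-4.2146 − -1.5669·-2.3363 = +8.9598 (running +11.6943)
  i=3: -1.5669·-1.7385 − 3.7107·-4.2146 = +18.3634 (running +30.0577)
  i=4: 3.7107·2.4257 − 1.9386·-1.7385 = +12.3711 (running +42.4288)
Area = |Σ|/2 = |42.4288|/2 = 21.2144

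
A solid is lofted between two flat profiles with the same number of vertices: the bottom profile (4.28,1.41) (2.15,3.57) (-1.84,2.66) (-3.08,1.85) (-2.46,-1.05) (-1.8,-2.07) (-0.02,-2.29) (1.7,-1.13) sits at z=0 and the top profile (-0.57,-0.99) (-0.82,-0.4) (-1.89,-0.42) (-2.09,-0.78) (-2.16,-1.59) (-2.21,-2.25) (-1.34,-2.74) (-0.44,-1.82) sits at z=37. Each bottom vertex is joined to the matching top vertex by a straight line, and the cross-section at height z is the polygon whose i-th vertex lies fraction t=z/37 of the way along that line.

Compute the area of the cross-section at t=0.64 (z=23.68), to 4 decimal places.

Cross-section at t=0.64: each vertex is (1-t)·p0[i] + t·p1[i].
  v1: (1-0.64)·(4.28,1.41) + 0.64·(-0.57,-0.99) = (1.1760,-0.1260)
  v2: (1-0.64)·(2.15,3.57) + 0.64·(-0.82,-0.4) = (0.2492,1.0292)
  v3: (1-0.64)·(-1.84,2.66) + 0.64·(-1.89,-0.42) = (-1.8720,0.6888)
  v4: (1-0.64)·(-3.08,1.85) + 0.64·(-2.09,-0.78) = (-2.4464,0.1668)
  v5: (1-0.64)·(-2.46,-1.05) + 0.64·(-2.16,-1.59) = (-2.2680,-1.3956)
  v6: (1-0.64)·(-1.8,-2.07) + 0.64·(-2.21,-2.25) = (-2.0624,-2.1852)
  v7: (1-0.64)·(-0.02,-2.29) + 0.64·(-1.34,-2.74) = (-0.8648,-2.5780)
  v8: (1-0.64)·(1.7,-1.13) + 0.64·(-0.44,-1.82) = (0.3304,-1.5716)
Shoelace sum Σ(x_i·y_{i+1} − x_{i+1}·y_i):
  i=1: 1.1760·1.0292 − 0.2492·-0.1260 = +1.2417 (running +1.2417)
  i=2: 0.2492·0.6888 − -1.8720·1.0292 = +2.0983 (running +3.3400)
  i=3: -1.8720·0.1668 − -2.4464·0.6888 = +1.3728 (running +4.7129)
  i=4: -2.4464·-1.3956 − -2.2680·0.1668 = +3.7925 (running +8.5054)
  i=5: -2.2680·-2.1852 − -2.0624·-1.3956 = +2.0777 (running +10.5831)
  i=6: -2.0624·-2.5780 − -0.8648·-2.1852 = +3.4271 (running +14.0102)
  i=7: -0.8648·-1.5716 − 0.3304·-2.5780 = +2.2109 (running +16.2211)
  i=8: 0.3304·-0.1260 − 1.1760·-1.5716 = +1.8066 (running +18.0277)
Area = |Σ|/2 = |18.0277|/2 = 9.0138

Area at t=0.64: 9.0138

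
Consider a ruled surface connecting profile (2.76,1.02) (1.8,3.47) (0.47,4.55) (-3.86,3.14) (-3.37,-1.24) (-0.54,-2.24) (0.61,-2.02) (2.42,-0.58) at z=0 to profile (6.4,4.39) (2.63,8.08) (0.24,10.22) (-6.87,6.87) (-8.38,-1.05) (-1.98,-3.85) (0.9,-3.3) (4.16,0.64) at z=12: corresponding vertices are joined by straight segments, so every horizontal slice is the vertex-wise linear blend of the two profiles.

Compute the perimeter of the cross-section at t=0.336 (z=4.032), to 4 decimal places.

Cross-section at t=0.336: each vertex is (1-t)·p0[i] + t·p1[i].
  v1: (1-0.336)·(2.76,1.02) + 0.336·(6.4,4.39) = (3.9830,2.1523)
  v2: (1-0.336)·(1.8,3.47) + 0.336·(2.63,8.08) = (2.0789,5.0190)
  v3: (1-0.336)·(0.47,4.55) + 0.336·(0.24,10.22) = (0.3927,6.4551)
  v4: (1-0.336)·(-3.86,3.14) + 0.336·(-6.87,6.87) = (-4.8714,4.3933)
  v5: (1-0.336)·(-3.37,-1.24) + 0.336·(-8.38,-1.05) = (-5.0534,-1.1762)
  v6: (1-0.336)·(-0.54,-2.24) + 0.336·(-1.98,-3.85) = (-1.0238,-2.7810)
  v7: (1-0.336)·(0.61,-2.02) + 0.336·(0.9,-3.3) = (0.7074,-2.4501)
  v8: (1-0.336)·(2.42,-0.58) + 0.336·(4.16,0.64) = (3.0046,-0.1701)
Perimeter = Σ |v_{i+1} − v_i|:
  edge 1→2: √(-1.9042² + 2.8666²) = 3.4414 (running 3.4414)
  edge 2→3: √(-1.6862² + 1.4362²) = 2.2149 (running 5.6563)
  edge 3→4: √(-5.2641² + -2.0618²) = 5.6535 (running 11.3098)
  edge 4→5: √(-0.1820² + -5.5694²) = 5.5724 (running 16.8822)
  edge 5→6: √(4.0295² + -1.6048²) = 4.3373 (running 21.2195)
  edge 6→7: √(1.7313² + 0.3309²) = 1.7626 (running 22.9821)
  edge 7→8: √(2.2972² + 2.2800²) = 3.2366 (running 26.2187)
  edge 8→1: √(0.9784² + 2.3224²) = 2.5201 (running 28.7388)
Perimeter = 28.7388

Perimeter at t=0.336: 28.7388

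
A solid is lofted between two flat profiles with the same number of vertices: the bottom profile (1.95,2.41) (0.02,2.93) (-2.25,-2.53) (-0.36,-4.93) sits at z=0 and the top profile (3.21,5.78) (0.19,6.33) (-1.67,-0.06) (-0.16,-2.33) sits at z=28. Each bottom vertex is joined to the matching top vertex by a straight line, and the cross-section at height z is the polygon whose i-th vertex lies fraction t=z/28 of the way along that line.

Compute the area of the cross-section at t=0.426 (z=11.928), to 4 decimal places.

Area at t=0.426: 17.4321

Cross-section at t=0.426: each vertex is (1-t)·p0[i] + t·p1[i].
  v1: (1-0.426)·(1.95,2.41) + 0.426·(3.21,5.78) = (2.4868,3.8456)
  v2: (1-0.426)·(0.02,2.93) + 0.426·(0.19,6.33) = (0.0924,4.3784)
  v3: (1-0.426)·(-2.25,-2.53) + 0.426·(-1.67,-0.06) = (-2.0029,-1.4778)
  v4: (1-0.426)·(-0.36,-4.93) + 0.426·(-0.16,-2.33) = (-0.2748,-3.8224)
Shoelace sum Σ(x_i·y_{i+1} − x_{i+1}·y_i):
  i=1: 2.4868·4.3784 − 0.0924·3.8456 = +10.5326 (running +10.5326)
  i=2: 0.0924·-1.4778 − -2.0029·4.3784 = +8.6330 (running +19.1656)
  i=3: -2.0029·-3.8224 − -0.2748·-1.4778 = +7.2499 (running +26.4155)
  i=4: -0.2748·3.8456 − 2.4868·-3.8224 = +8.4486 (running +34.8641)
Area = |Σ|/2 = |34.8641|/2 = 17.4321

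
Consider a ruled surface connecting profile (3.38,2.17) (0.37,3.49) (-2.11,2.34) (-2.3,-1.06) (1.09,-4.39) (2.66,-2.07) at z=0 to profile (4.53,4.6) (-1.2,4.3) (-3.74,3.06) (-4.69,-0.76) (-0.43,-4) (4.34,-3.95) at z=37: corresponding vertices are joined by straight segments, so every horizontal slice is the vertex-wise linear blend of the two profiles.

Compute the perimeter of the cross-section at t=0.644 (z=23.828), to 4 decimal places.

Cross-section at t=0.644: each vertex is (1-t)·p0[i] + t·p1[i].
  v1: (1-0.644)·(3.38,2.17) + 0.644·(4.53,4.6) = (4.1206,3.7349)
  v2: (1-0.644)·(0.37,3.49) + 0.644·(-1.2,4.3) = (-0.6411,4.0116)
  v3: (1-0.644)·(-2.11,2.34) + 0.644·(-3.74,3.06) = (-3.1597,2.8037)
  v4: (1-0.644)·(-2.3,-1.06) + 0.644·(-4.69,-0.76) = (-3.8392,-0.8668)
  v5: (1-0.644)·(1.09,-4.39) + 0.644·(-0.43,-4) = (0.1111,-4.1388)
  v6: (1-0.644)·(2.66,-2.07) + 0.644·(4.34,-3.95) = (3.7419,-3.2807)
Perimeter = Σ |v_{i+1} − v_i|:
  edge 1→2: √(-4.7617² + 0.2767²) = 4.7697 (running 4.7697)
  edge 2→3: √(-2.5186² + -1.2080²) = 2.7933 (running 7.5630)
  edge 3→4: √(-0.6794² + -3.6705²) = 3.7328 (running 11.2959)
  edge 4→5: √(3.9503² + -3.2720²) = 5.1294 (running 16.4253)
  edge 5→6: √(3.6308² + 0.8581²) = 3.7308 (running 20.1561)
  edge 6→1: √(0.3787² + 7.0156²) = 7.0259 (running 27.1820)
Perimeter = 27.1820

Perimeter at t=0.644: 27.1820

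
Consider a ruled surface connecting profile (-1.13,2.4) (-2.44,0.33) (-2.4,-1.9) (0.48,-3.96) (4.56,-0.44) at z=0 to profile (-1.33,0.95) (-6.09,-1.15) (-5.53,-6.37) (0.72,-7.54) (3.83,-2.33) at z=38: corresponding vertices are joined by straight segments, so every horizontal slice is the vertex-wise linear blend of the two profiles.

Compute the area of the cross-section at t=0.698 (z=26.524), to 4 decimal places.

Cross-section at t=0.698: each vertex is (1-t)·p0[i] + t·p1[i].
  v1: (1-0.698)·(-1.13,2.4) + 0.698·(-1.33,0.95) = (-1.2696,1.3879)
  v2: (1-0.698)·(-2.44,0.33) + 0.698·(-6.09,-1.15) = (-4.9877,-0.7030)
  v3: (1-0.698)·(-2.4,-1.9) + 0.698·(-5.53,-6.37) = (-4.5847,-5.0201)
  v4: (1-0.698)·(0.48,-3.96) + 0.698·(0.72,-7.54) = (0.6475,-6.4588)
  v5: (1-0.698)·(4.56,-0.44) + 0.698·(3.83,-2.33) = (4.0505,-1.7592)
Shoelace sum Σ(x_i·y_{i+1} − x_{i+1}·y_i):
  i=1: -1.2696·-0.7030 − -4.9877·1.3879 = +7.8150 (running +7.8150)
  i=2: -4.9877·-5.0201 − -4.5847·-0.7030 = +21.8153 (running +29.6303)
  i=3: -4.5847·-6.4588 − 0.6475·-5.0201 = +32.8627 (running +62.4930)
  i=4: 0.6475·-1.7592 − 4.0505·-6.4588 = +25.0221 (running +87.5151)
  i=5: 4.0505·1.3879 − -1.2696·-1.7592 = +3.3881 (running +90.9033)
Area = |Σ|/2 = |90.9033|/2 = 45.4516

Area at t=0.698: 45.4516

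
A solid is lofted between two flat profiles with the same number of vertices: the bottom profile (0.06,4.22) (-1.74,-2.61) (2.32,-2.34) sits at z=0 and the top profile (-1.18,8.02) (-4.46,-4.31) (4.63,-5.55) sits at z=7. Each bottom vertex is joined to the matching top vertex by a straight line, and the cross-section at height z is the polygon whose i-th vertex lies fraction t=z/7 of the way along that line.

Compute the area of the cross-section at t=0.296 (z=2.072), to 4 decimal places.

Area at t=0.296: 23.6642

Cross-section at t=0.296: each vertex is (1-t)·p0[i] + t·p1[i].
  v1: (1-0.296)·(0.06,4.22) + 0.296·(-1.18,8.02) = (-0.3070,5.3448)
  v2: (1-0.296)·(-1.74,-2.61) + 0.296·(-4.46,-4.31) = (-2.5451,-3.1132)
  v3: (1-0.296)·(2.32,-2.34) + 0.296·(4.63,-5.55) = (3.0038,-3.2902)
Shoelace sum Σ(x_i·y_{i+1} − x_{i+1}·y_i):
  i=1: -0.3070·-3.1132 − -2.5451·5.3448 = +14.5590 (running +14.5590)
  i=2: -2.5451·-3.2902 − 3.0038·-3.1132 = +17.7252 (running +32.2842)
  i=3: 3.0038·5.3448 − -0.3070·-3.2902 = +15.0443 (running +47.3285)
Area = |Σ|/2 = |47.3285|/2 = 23.6642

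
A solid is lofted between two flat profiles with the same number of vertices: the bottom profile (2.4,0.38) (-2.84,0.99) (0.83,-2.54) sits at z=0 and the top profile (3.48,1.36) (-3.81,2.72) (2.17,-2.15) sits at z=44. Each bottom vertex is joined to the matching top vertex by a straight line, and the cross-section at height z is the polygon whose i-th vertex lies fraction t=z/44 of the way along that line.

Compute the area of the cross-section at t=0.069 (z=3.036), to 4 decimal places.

Cross-section at t=0.069: each vertex is (1-t)·p0[i] + t·p1[i].
  v1: (1-0.069)·(2.4,0.38) + 0.069·(3.48,1.36) = (2.4745,0.4476)
  v2: (1-0.069)·(-2.84,0.99) + 0.069·(-3.81,2.72) = (-2.9069,1.1094)
  v3: (1-0.069)·(0.83,-2.54) + 0.069·(2.17,-2.15) = (0.9225,-2.5131)
Shoelace sum Σ(x_i·y_{i+1} − x_{i+1}·y_i):
  i=1: 2.4745·1.1094 − -2.9069·0.4476 = +4.0464 (running +4.0464)
  i=2: -2.9069·-2.5131 − 0.9225·1.1094 = +6.2820 (running +10.3284)
  i=3: 0.9225·0.4476 − 2.4745·-2.5131 = +6.6316 (running +16.9600)
Area = |Σ|/2 = |16.9600|/2 = 8.4800

Area at t=0.069: 8.4800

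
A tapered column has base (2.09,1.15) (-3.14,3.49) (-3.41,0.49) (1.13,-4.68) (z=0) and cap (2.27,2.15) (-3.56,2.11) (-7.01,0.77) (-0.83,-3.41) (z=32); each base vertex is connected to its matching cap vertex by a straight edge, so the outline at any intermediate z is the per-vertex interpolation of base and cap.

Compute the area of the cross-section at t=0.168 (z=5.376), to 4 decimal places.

Area at t=0.168: 25.2623

Cross-section at t=0.168: each vertex is (1-t)·p0[i] + t·p1[i].
  v1: (1-0.168)·(2.09,1.15) + 0.168·(2.27,2.15) = (2.1202,1.3180)
  v2: (1-0.168)·(-3.14,3.49) + 0.168·(-3.56,2.11) = (-3.2106,3.2582)
  v3: (1-0.168)·(-3.41,0.49) + 0.168·(-7.01,0.77) = (-4.0148,0.5370)
  v4: (1-0.168)·(1.13,-4.68) + 0.168·(-0.83,-3.41) = (0.8007,-4.4666)
Shoelace sum Σ(x_i·y_{i+1} − x_{i+1}·y_i):
  i=1: 2.1202·3.2582 − -3.2106·1.3180 = +11.1396 (running +11.1396)
  i=2: -3.2106·0.5370 − -4.0148·3.2582 = +11.3567 (running +22.4963)
  i=3: -4.0148·-4.4666 − 0.8007·0.5370 = +17.5026 (running +39.9989)
  i=4: 0.8007·1.3180 − 2.1202·-4.4666 = +10.5257 (running +50.5246)
Area = |Σ|/2 = |50.5246|/2 = 25.2623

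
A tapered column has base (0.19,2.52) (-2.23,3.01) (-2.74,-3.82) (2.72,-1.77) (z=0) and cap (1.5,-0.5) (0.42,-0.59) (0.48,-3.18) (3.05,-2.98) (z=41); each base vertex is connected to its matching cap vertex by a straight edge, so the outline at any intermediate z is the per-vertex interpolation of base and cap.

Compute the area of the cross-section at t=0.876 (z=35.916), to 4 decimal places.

Area at t=0.876: 6.2599

Cross-section at t=0.876: each vertex is (1-t)·p0[i] + t·p1[i].
  v1: (1-0.876)·(0.19,2.52) + 0.876·(1.5,-0.5) = (1.3376,-0.1255)
  v2: (1-0.876)·(-2.23,3.01) + 0.876·(0.42,-0.59) = (0.0914,-0.1436)
  v3: (1-0.876)·(-2.74,-3.82) + 0.876·(0.48,-3.18) = (0.0807,-3.2594)
  v4: (1-0.876)·(2.72,-1.77) + 0.876·(3.05,-2.98) = (3.0091,-2.8300)
Shoelace sum Σ(x_i·y_{i+1} − x_{i+1}·y_i):
  i=1: 1.3376·-0.1436 − 0.0914·-0.1255 = -0.1806 (running -0.1806)
  i=2: 0.0914·-3.2594 − 0.0807·-0.1436 = -0.2863 (running -0.4669)
  i=3: 0.0807·-2.8300 − 3.0091·-3.2594 = +9.5792 (running +9.1123)
  i=4: 3.0091·-0.1255 − 1.3376·-2.8300 = +3.4075 (running +12.5199)
Area = |Σ|/2 = |12.5199|/2 = 6.2599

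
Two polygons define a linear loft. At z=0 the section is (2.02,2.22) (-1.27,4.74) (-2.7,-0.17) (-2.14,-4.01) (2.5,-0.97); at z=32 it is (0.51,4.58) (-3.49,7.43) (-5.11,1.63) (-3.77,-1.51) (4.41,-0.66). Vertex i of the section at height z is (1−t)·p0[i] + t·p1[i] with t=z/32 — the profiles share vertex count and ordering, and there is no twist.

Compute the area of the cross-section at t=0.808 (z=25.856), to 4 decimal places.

Cross-section at t=0.808: each vertex is (1-t)·p0[i] + t·p1[i].
  v1: (1-0.808)·(2.02,2.22) + 0.808·(0.51,4.58) = (0.7999,4.1269)
  v2: (1-0.808)·(-1.27,4.74) + 0.808·(-3.49,7.43) = (-3.0638,6.9135)
  v3: (1-0.808)·(-2.7,-0.17) + 0.808·(-5.11,1.63) = (-4.6473,1.2844)
  v4: (1-0.808)·(-2.14,-4.01) + 0.808·(-3.77,-1.51) = (-3.4570,-1.9900)
  v5: (1-0.808)·(2.5,-0.97) + 0.808·(4.41,-0.66) = (4.0433,-0.7195)
Shoelace sum Σ(x_i·y_{i+1} − x_{i+1}·y_i):
  i=1: 0.7999·6.9135 − -3.0638·4.1269 = +18.1740 (running +18.1740)
  i=2: -3.0638·1.2844 − -4.6473·6.9135 = +28.1940 (running +46.3680)
  i=3: -4.6473·-1.9900 − -3.4570·1.2844 = +13.6883 (running +60.0563)
  i=4: -3.4570·-0.7195 − 4.0433·-1.9900 = +10.5335 (running +70.5898)
  i=5: 4.0433·4.1269 − 0.7999·-0.7195 = +17.2617 (running +87.8515)
Area = |Σ|/2 = |87.8515|/2 = 43.9258

Area at t=0.808: 43.9258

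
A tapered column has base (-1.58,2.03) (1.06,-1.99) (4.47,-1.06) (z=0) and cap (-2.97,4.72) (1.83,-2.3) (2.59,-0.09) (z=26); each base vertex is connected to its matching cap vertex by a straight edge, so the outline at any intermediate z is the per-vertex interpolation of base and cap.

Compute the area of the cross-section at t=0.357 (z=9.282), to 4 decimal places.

Cross-section at t=0.357: each vertex is (1-t)·p0[i] + t·p1[i].
  v1: (1-0.357)·(-1.58,2.03) + 0.357·(-2.97,4.72) = (-2.0762,2.9903)
  v2: (1-0.357)·(1.06,-1.99) + 0.357·(1.83,-2.3) = (1.3349,-2.1007)
  v3: (1-0.357)·(4.47,-1.06) + 0.357·(2.59,-0.09) = (3.7988,-0.7137)
Shoelace sum Σ(x_i·y_{i+1} − x_{i+1}·y_i):
  i=1: -2.0762·-2.1007 − 1.3349·2.9903 = +0.3697 (running +0.3697)
  i=2: 1.3349·-0.7137 − 3.7988·-2.1007 = +7.0274 (running +7.3971)
  i=3: 3.7988·2.9903 − -2.0762·-0.7137 = +9.8780 (running +17.2751)
Area = |Σ|/2 = |17.2751|/2 = 8.6375

Area at t=0.357: 8.6375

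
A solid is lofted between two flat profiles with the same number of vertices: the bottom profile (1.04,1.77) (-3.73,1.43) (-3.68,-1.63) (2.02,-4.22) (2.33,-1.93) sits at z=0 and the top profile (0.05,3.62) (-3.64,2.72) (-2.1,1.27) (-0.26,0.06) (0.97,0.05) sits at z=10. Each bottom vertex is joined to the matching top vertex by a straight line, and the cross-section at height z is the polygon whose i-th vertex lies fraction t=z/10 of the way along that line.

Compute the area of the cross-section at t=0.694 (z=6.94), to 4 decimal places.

Cross-section at t=0.694: each vertex is (1-t)·p0[i] + t·p1[i].
  v1: (1-0.694)·(1.04,1.77) + 0.694·(0.05,3.62) = (0.3529,3.0539)
  v2: (1-0.694)·(-3.73,1.43) + 0.694·(-3.64,2.72) = (-3.6675,2.3253)
  v3: (1-0.694)·(-3.68,-1.63) + 0.694·(-2.1,1.27) = (-2.5835,0.3826)
  v4: (1-0.694)·(2.02,-4.22) + 0.694·(-0.26,0.06) = (0.4377,-1.2497)
  v5: (1-0.694)·(2.33,-1.93) + 0.694·(0.97,0.05) = (1.3862,-0.5559)
Shoelace sum Σ(x_i·y_{i+1} − x_{i+1}·y_i):
  i=1: 0.3529·2.3253 − -3.6675·3.0539 = +12.0210 (running +12.0210)
  i=2: -3.6675·0.3826 − -2.5835·2.3253 = +4.6041 (running +16.6250)
  i=3: -2.5835·-1.2497 − 0.4377·0.3826 = +3.0611 (running +19.6861)
  i=4: 0.4377·-0.5559 − 1.3862·-1.2497 = +1.4890 (running +21.1751)
  i=5: 1.3862·3.0539 − 0.3529·-0.5559 = +4.4294 (running +25.6045)
Area = |Σ|/2 = |25.6045|/2 = 12.8022

Area at t=0.694: 12.8022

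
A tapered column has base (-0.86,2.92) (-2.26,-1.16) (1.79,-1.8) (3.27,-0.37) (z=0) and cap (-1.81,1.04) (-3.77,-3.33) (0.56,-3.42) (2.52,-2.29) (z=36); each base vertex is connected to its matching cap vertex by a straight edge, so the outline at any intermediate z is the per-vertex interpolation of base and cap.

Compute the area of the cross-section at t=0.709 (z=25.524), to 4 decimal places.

Cross-section at t=0.709: each vertex is (1-t)·p0[i] + t·p1[i].
  v1: (1-0.709)·(-0.86,2.92) + 0.709·(-1.81,1.04) = (-1.5335,1.5871)
  v2: (1-0.709)·(-2.26,-1.16) + 0.709·(-3.77,-3.33) = (-3.3306,-2.6985)
  v3: (1-0.709)·(1.79,-1.8) + 0.709·(0.56,-3.42) = (0.9179,-2.9486)
  v4: (1-0.709)·(3.27,-0.37) + 0.709·(2.52,-2.29) = (2.7382,-1.7313)
Shoelace sum Σ(x_i·y_{i+1} − x_{i+1}·y_i):
  i=1: -1.5335·-2.6985 − -3.3306·1.5871 = +9.4242 (running +9.4242)
  i=2: -3.3306·-2.9486 − 0.9179·-2.6985 = +12.2976 (running +21.7218)
  i=3: 0.9179·-1.7313 − 2.7382·-2.9486 = +6.4848 (running +28.2066)
  i=4: 2.7382·1.5871 − -1.5335·-1.7313 = +1.6908 (running +29.8974)
Area = |Σ|/2 = |29.8974|/2 = 14.9487

Area at t=0.709: 14.9487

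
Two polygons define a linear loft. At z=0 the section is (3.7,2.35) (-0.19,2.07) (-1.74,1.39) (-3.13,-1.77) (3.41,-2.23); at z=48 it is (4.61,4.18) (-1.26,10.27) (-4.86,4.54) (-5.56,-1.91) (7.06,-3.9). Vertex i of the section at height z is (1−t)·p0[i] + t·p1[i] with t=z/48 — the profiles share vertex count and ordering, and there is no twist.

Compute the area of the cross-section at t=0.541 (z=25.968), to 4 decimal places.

Cross-section at t=0.541: each vertex is (1-t)·p0[i] + t·p1[i].
  v1: (1-0.541)·(3.7,2.35) + 0.541·(4.61,4.18) = (4.1923,3.3400)
  v2: (1-0.541)·(-0.19,2.07) + 0.541·(-1.26,10.27) = (-0.7689,6.5062)
  v3: (1-0.541)·(-1.74,1.39) + 0.541·(-4.86,4.54) = (-3.4279,3.0941)
  v4: (1-0.541)·(-3.13,-1.77) + 0.541·(-5.56,-1.91) = (-4.4446,-1.8457)
  v5: (1-0.541)·(3.41,-2.23) + 0.541·(7.06,-3.9) = (5.3846,-3.1335)
Shoelace sum Σ(x_i·y_{i+1} − x_{i+1}·y_i):
  i=1: 4.1923·6.5062 − -0.7689·3.3400 = +29.8441 (running +29.8441)
  i=2: -0.7689·3.0941 − -3.4279·6.5062 = +19.9237 (running +49.7678)
  i=3: -3.4279·-1.8457 − -4.4446·3.0941 = +20.0794 (running +69.8472)
  i=4: -4.4446·-3.1335 − 5.3846·-1.8457 = +23.8658 (running +93.7130)
  i=5: 5.3846·3.3400 − 4.1923·-3.1335 = +31.1214 (running +124.8343)
Area = |Σ|/2 = |124.8343|/2 = 62.4172

Area at t=0.541: 62.4172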